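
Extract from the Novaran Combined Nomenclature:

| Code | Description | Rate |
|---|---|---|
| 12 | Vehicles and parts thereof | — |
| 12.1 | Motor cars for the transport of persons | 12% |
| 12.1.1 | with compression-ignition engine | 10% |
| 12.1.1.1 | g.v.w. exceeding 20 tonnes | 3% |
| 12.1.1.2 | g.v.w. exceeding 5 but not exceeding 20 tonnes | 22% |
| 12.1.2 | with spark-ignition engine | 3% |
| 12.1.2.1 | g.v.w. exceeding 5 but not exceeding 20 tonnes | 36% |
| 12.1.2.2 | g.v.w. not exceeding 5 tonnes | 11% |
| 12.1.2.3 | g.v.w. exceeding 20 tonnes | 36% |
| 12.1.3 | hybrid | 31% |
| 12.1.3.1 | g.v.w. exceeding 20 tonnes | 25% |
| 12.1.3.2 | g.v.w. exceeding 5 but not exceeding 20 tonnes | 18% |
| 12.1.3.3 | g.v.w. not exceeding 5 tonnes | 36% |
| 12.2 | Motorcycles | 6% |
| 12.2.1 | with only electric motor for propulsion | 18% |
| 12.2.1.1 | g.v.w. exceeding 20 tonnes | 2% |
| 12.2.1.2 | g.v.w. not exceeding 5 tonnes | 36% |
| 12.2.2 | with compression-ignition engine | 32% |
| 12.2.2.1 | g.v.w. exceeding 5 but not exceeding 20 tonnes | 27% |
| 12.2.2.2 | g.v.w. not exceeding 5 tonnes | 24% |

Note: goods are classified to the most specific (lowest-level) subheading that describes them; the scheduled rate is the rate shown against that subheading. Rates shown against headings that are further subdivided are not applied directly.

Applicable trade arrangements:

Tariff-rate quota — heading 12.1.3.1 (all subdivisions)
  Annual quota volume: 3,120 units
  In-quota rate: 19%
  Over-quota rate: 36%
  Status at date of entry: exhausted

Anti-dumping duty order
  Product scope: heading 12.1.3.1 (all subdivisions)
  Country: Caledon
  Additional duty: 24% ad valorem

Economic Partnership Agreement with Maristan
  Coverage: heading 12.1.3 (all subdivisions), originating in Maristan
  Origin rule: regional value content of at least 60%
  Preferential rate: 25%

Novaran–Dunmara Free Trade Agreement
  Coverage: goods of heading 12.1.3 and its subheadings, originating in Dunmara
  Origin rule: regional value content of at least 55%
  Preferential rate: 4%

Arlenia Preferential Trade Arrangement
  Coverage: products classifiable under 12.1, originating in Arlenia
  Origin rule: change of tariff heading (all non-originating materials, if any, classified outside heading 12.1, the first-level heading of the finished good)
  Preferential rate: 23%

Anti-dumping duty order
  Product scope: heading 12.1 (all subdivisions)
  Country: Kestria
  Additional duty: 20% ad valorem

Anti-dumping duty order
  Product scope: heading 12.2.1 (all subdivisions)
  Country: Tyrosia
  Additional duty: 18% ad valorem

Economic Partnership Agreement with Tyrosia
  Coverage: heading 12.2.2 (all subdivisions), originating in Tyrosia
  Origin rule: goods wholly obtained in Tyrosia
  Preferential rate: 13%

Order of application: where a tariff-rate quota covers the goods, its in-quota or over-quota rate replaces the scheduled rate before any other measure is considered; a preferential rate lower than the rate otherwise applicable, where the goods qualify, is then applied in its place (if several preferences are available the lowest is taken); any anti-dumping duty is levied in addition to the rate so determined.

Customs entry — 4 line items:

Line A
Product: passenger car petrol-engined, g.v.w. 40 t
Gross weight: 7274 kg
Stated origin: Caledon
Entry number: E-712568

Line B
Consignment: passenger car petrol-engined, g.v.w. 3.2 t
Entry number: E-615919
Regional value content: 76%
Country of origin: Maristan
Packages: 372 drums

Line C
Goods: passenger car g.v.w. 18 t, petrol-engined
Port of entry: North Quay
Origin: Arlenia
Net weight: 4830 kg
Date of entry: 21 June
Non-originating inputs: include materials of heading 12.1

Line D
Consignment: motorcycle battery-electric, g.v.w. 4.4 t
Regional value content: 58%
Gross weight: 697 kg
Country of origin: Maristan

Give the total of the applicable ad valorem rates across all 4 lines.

119%

Line A: passenger car → 12.1; petrol-engined → 12.1.2; g.v.w. 40 t → 12.1.2.3. Scheduled 36%. No special measure applies. → 36%.
Line B: passenger car → 12.1; petrol-engined → 12.1.2; g.v.w. 3.2 t → 12.1.2.2. Scheduled 11%. Maristan agreement on 12.1.3: 12.1.2.2 not covered. → 11%.
Line C: passenger car → 12.1; petrol-engined → 12.1.2; g.v.w. 18 t → 12.1.2.1. Scheduled 36%. Arlenia agreement on 12.1: CTH not met. → 36%.
Line D: motorcycle → 12.2; battery-electric → 12.2.1; g.v.w. 4.4 t → 12.2.1.2. Scheduled 36%. Maristan agreement on 12.1.3: 12.2.1.2 not covered. → 36%.
Sum: 36% + 11% + 36% + 36% = 119%.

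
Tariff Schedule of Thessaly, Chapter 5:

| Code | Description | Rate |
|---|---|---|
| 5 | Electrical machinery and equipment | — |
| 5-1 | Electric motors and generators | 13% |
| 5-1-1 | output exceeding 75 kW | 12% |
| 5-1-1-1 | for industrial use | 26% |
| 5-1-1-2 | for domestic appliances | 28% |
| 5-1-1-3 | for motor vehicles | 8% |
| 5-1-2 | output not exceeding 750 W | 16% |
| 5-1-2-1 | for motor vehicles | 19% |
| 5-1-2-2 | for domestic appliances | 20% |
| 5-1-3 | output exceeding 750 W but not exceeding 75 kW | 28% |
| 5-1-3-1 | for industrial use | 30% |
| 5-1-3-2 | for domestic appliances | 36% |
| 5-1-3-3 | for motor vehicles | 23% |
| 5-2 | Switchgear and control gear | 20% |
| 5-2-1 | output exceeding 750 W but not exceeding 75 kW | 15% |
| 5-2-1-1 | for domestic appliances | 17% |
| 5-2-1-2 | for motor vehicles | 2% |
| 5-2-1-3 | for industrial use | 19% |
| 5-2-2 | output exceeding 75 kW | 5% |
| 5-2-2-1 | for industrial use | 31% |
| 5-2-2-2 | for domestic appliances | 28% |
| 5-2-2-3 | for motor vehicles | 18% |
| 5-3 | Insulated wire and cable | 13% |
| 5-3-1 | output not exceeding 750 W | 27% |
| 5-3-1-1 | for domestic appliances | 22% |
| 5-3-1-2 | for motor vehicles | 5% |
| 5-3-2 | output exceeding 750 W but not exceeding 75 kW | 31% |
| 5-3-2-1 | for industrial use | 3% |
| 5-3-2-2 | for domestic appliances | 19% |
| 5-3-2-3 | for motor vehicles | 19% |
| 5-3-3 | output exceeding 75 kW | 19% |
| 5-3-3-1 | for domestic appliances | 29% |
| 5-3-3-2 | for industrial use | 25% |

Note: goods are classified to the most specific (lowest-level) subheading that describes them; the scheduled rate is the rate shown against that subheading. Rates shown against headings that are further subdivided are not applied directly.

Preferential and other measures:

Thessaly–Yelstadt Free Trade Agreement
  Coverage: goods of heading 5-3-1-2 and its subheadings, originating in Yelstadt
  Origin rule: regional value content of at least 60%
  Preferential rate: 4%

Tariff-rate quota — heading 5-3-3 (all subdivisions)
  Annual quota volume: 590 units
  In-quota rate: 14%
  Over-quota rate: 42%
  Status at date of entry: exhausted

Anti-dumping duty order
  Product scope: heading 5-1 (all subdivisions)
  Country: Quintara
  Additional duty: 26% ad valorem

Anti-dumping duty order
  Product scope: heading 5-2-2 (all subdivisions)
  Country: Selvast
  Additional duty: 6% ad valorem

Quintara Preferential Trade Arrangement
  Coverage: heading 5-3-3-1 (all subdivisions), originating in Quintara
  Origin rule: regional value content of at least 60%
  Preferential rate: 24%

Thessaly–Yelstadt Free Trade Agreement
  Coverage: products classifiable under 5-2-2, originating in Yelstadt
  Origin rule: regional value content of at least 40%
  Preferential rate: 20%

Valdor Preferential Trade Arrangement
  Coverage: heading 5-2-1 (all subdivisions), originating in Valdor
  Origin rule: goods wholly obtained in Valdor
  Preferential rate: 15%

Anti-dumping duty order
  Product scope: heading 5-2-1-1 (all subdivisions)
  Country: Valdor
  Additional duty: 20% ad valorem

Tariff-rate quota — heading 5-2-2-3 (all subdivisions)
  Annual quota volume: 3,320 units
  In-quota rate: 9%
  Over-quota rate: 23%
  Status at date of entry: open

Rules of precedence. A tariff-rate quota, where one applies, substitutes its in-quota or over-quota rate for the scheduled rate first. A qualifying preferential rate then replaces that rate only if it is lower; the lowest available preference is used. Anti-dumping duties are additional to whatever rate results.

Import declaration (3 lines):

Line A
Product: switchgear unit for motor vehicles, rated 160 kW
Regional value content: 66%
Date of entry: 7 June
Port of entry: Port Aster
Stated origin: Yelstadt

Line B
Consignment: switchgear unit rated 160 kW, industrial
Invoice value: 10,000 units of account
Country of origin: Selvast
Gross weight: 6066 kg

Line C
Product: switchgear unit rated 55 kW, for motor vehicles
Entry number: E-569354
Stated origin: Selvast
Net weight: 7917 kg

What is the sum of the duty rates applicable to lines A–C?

Line A: switchgear unit → 5-2; rated 160 kW → 5-2-2; for motor vehicles → 5-2-2-3. Scheduled 18%. quota on 5-2-2-3 open → in-quota 9%; Yelstadt agreement on 5-3-1-2: 5-2-2-3 not covered; Yelstadt agreement on 5-2-2: RVC ≥ 40% → 20% available; preference 20% not lower than 9% → no reduction. → 9%.
Line B: switchgear unit → 5-2; rated 160 kW → 5-2-2; industrial → 5-2-2-1. Scheduled 31%. anti-dumping (Selvast, 5-2-2): +6%; total 31% + 6% = 37%. → 37%.
Line C: switchgear unit → 5-2; rated 55 kW → 5-2-1; for motor vehicles → 5-2-1-2. Scheduled 2%. No special measure applies. → 2%.
Sum: 9% + 37% + 2% = 48%.

48%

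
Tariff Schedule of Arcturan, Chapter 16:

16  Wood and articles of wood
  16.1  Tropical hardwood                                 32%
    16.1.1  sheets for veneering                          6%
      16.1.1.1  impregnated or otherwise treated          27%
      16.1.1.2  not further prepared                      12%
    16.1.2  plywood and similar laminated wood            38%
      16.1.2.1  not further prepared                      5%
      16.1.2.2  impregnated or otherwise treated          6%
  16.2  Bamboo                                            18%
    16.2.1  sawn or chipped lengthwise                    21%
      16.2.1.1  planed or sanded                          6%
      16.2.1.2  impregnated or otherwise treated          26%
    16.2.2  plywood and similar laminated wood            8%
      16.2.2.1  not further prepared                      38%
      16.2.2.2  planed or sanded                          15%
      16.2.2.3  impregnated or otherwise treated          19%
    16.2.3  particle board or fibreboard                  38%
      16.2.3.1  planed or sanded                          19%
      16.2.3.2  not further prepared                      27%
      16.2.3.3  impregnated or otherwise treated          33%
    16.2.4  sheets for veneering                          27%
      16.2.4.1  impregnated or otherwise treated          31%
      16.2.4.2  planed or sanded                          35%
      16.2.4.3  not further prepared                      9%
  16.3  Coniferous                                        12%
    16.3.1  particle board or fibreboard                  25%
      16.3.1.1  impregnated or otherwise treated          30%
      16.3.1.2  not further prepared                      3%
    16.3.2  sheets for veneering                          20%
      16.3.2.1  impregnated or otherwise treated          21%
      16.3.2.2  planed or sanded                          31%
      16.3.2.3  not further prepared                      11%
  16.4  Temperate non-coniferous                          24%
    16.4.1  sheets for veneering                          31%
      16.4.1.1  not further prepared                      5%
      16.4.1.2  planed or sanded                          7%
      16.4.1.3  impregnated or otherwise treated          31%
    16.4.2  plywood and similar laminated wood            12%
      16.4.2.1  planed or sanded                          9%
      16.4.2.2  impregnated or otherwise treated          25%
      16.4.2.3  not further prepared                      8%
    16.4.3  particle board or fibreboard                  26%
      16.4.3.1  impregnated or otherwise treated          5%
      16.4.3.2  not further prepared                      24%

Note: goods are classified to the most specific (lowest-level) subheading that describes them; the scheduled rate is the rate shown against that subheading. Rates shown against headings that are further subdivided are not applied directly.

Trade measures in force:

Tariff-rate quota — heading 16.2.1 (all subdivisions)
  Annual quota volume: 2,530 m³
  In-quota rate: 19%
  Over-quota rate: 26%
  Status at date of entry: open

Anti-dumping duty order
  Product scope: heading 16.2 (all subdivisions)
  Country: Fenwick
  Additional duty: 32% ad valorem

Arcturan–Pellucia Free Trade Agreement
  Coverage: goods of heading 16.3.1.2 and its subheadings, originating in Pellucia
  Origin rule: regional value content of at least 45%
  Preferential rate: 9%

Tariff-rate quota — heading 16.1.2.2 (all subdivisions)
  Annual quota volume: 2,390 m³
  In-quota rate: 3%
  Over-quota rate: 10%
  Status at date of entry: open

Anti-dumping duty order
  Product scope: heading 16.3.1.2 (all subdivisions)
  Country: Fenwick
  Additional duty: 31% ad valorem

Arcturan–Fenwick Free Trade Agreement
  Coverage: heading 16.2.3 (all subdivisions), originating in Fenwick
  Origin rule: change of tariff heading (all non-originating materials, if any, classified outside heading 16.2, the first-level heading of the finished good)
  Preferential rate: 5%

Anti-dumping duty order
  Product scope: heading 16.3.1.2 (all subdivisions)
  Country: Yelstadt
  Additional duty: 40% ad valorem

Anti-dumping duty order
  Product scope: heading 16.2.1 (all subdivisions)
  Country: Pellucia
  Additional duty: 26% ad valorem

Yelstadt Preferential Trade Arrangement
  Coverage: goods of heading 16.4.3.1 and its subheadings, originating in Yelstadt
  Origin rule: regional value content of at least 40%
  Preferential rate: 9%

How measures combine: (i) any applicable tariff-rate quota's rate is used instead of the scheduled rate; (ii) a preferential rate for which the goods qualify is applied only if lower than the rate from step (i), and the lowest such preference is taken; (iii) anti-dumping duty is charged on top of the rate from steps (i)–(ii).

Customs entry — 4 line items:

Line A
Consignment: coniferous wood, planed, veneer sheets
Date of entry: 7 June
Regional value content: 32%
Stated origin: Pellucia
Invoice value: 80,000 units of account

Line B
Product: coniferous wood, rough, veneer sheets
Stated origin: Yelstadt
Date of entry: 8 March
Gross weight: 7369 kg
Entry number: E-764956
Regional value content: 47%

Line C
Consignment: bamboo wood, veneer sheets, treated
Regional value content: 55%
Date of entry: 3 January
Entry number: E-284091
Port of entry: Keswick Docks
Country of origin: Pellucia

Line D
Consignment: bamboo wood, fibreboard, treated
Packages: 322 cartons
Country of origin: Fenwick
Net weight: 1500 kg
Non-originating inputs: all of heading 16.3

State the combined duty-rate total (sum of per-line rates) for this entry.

Line A: coniferous → 16.3; veneer sheets → 16.3.2; planed → 16.3.2.2. Scheduled 31%. Pellucia agreement on 16.3.1.2: 16.3.2.2 not covered. → 31%.
Line B: coniferous → 16.3; veneer sheets → 16.3.2; rough → 16.3.2.3. Scheduled 11%. Yelstadt agreement on 16.4.3.1: 16.3.2.3 not covered. → 11%.
Line C: bamboo → 16.2; veneer sheets → 16.2.4; treated → 16.2.4.1. Scheduled 31%. Pellucia agreement on 16.3.1.2: 16.2.4.1 not covered. → 31%.
Line D: bamboo → 16.2; fibreboard → 16.2.3; treated → 16.2.3.3. Scheduled 33%. Fenwick agreement on 16.2.3: CTH met → 5% available; preferential 5%; anti-dumping (Fenwick, 16.2): +32%; total 5% + 32% = 37%. → 37%.
Sum: 31% + 11% + 31% + 37% = 110%.

110%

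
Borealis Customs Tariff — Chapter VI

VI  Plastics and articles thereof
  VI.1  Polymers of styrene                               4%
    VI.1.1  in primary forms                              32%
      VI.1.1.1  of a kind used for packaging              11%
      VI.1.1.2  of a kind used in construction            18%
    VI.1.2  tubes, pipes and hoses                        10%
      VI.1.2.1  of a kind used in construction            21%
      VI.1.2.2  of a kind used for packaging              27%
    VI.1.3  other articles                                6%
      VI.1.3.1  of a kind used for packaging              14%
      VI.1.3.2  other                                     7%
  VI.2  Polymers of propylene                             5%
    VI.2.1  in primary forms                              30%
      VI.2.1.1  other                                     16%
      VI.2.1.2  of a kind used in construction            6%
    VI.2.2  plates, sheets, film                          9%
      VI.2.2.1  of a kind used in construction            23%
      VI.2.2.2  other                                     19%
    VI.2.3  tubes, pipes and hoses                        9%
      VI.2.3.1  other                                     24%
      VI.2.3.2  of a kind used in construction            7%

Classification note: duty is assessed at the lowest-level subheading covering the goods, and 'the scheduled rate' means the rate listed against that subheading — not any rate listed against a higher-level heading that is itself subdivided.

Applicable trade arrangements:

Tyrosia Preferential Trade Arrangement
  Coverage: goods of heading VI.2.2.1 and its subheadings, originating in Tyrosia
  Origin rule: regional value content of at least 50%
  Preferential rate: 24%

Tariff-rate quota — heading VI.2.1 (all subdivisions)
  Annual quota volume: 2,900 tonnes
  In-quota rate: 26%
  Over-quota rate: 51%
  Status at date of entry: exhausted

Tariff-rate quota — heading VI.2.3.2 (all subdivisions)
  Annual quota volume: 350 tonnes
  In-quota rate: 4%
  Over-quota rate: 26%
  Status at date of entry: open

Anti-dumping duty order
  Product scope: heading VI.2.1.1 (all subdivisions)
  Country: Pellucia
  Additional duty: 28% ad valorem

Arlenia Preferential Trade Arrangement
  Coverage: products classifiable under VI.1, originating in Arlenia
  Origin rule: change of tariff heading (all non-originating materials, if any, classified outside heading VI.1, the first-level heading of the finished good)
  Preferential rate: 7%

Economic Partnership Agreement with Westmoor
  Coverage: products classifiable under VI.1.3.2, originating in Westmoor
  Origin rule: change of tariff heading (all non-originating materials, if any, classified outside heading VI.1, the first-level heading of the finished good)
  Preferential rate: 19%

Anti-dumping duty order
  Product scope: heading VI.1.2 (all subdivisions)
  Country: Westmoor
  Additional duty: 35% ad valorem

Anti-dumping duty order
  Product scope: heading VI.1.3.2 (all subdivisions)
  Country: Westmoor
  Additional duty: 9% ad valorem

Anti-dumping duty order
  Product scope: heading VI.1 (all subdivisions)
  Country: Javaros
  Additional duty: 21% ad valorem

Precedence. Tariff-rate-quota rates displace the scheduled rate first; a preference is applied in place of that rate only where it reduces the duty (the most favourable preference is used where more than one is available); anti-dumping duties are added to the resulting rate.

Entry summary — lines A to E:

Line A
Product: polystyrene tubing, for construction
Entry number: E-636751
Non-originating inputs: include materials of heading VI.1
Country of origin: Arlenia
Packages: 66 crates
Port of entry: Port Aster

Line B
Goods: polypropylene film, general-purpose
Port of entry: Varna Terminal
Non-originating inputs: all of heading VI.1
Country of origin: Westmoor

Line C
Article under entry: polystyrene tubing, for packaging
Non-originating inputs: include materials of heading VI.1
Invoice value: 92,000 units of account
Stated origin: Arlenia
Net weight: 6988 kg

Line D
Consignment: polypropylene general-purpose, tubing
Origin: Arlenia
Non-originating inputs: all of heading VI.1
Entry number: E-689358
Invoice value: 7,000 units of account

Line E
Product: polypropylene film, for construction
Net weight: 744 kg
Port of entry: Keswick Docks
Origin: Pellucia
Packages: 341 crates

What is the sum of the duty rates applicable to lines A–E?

114%

Line A: polystyrene → VI.1; tubing → VI.1.2; for construction → VI.1.2.1. Scheduled 21%. Arlenia agreement on VI.1: CTH not met. → 21%.
Line B: polypropylene → VI.2; film → VI.2.2; general-purpose → VI.2.2.2. Scheduled 19%. Westmoor agreement on VI.1.3.2: VI.2.2.2 not covered. → 19%.
Line C: polystyrene → VI.1; tubing → VI.1.2; for packaging → VI.1.2.2. Scheduled 27%. Arlenia agreement on VI.1: CTH not met. → 27%.
Line D: polypropylene → VI.2; tubing → VI.2.3; general-purpose → VI.2.3.1. Scheduled 24%. Arlenia agreement on VI.1: VI.2.3.1 not covered. → 24%.
Line E: polypropylene → VI.2; film → VI.2.2; for construction → VI.2.2.1. Scheduled 23%. No special measure applies. → 23%.
Sum: 21% + 19% + 27% + 24% + 23% = 114%.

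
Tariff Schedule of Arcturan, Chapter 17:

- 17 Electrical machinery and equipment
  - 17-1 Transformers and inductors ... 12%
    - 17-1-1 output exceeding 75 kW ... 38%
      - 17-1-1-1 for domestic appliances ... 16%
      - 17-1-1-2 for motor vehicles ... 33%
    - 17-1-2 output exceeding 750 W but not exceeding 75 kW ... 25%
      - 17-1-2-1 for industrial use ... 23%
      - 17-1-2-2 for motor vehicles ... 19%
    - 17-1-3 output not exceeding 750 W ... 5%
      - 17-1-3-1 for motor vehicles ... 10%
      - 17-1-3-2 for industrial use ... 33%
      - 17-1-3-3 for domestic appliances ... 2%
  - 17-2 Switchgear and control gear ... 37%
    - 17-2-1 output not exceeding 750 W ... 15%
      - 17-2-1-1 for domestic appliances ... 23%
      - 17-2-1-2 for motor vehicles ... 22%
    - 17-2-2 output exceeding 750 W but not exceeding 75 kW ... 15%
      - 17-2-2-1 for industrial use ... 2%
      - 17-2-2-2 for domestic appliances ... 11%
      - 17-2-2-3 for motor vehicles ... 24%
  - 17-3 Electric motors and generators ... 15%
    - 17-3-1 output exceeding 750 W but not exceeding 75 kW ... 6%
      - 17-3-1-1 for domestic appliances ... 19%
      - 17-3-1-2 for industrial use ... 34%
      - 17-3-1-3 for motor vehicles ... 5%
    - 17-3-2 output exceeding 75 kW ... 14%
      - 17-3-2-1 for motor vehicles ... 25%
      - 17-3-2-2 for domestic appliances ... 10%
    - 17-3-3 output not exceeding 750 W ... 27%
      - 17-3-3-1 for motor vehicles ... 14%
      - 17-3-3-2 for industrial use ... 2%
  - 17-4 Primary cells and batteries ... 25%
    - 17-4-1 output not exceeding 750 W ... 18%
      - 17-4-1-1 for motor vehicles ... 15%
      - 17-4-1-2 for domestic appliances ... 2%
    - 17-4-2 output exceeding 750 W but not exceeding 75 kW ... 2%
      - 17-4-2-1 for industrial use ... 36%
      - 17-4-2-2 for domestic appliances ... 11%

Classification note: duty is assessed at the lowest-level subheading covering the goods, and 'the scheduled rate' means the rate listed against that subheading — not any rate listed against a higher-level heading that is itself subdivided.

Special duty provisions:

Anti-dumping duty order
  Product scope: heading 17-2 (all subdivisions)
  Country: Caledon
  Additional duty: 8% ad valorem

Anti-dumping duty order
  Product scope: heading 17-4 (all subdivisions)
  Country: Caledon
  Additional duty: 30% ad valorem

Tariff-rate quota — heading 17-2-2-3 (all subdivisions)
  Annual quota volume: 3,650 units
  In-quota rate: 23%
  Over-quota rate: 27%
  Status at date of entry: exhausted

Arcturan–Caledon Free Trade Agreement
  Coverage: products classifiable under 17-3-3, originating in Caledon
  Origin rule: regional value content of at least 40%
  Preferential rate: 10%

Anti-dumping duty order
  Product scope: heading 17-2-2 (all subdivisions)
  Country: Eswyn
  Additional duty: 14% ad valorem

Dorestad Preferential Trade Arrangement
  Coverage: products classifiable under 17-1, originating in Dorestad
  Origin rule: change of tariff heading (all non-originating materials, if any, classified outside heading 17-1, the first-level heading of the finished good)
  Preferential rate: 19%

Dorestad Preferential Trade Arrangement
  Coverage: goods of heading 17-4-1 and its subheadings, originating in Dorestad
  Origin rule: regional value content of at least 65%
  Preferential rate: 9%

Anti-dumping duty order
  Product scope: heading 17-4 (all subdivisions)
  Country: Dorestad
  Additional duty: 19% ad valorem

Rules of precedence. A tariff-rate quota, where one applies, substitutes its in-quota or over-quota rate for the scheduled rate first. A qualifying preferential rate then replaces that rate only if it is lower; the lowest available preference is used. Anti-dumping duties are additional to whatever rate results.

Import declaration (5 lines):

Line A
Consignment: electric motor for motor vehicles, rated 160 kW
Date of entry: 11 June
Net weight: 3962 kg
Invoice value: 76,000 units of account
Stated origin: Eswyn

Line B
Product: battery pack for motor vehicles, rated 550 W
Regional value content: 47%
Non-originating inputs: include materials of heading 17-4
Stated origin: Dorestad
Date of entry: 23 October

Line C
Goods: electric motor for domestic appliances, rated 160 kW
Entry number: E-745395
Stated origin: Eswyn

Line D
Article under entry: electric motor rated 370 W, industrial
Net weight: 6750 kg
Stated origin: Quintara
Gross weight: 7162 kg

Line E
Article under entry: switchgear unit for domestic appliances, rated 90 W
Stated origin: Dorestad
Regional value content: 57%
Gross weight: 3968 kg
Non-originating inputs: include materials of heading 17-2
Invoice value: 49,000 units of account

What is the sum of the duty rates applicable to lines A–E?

94%

Line A: electric motor → 17-3; rated 160 kW → 17-3-2; for motor vehicles → 17-3-2-1. Scheduled 25%. No special measure applies. → 25%.
Line B: battery pack → 17-4; rated 550 W → 17-4-1; for motor vehicles → 17-4-1-1. Scheduled 15%. Dorestad agreement on 17-1: 17-4-1-1 not covered; Dorestad agreement on 17-4-1: RVC < 65%; anti-dumping (Dorestad, 17-4): +19%; total 15% + 19% = 34%. → 34%.
Line C: electric motor → 17-3; rated 160 kW → 17-3-2; for domestic appliances → 17-3-2-2. Scheduled 10%. No special measure applies. → 10%.
Line D: electric motor → 17-3; rated 370 W → 17-3-3; industrial → 17-3-3-2. Scheduled 2%. No special measure applies. → 2%.
Line E: switchgear unit → 17-2; rated 90 W → 17-2-1; for domestic appliances → 17-2-1-1. Scheduled 23%. Dorestad agreement on 17-1: 17-2-1-1 not covered; Dorestad agreement on 17-4-1: 17-2-1-1 not covered. → 23%.
Sum: 25% + 34% + 10% + 2% + 23% = 94%.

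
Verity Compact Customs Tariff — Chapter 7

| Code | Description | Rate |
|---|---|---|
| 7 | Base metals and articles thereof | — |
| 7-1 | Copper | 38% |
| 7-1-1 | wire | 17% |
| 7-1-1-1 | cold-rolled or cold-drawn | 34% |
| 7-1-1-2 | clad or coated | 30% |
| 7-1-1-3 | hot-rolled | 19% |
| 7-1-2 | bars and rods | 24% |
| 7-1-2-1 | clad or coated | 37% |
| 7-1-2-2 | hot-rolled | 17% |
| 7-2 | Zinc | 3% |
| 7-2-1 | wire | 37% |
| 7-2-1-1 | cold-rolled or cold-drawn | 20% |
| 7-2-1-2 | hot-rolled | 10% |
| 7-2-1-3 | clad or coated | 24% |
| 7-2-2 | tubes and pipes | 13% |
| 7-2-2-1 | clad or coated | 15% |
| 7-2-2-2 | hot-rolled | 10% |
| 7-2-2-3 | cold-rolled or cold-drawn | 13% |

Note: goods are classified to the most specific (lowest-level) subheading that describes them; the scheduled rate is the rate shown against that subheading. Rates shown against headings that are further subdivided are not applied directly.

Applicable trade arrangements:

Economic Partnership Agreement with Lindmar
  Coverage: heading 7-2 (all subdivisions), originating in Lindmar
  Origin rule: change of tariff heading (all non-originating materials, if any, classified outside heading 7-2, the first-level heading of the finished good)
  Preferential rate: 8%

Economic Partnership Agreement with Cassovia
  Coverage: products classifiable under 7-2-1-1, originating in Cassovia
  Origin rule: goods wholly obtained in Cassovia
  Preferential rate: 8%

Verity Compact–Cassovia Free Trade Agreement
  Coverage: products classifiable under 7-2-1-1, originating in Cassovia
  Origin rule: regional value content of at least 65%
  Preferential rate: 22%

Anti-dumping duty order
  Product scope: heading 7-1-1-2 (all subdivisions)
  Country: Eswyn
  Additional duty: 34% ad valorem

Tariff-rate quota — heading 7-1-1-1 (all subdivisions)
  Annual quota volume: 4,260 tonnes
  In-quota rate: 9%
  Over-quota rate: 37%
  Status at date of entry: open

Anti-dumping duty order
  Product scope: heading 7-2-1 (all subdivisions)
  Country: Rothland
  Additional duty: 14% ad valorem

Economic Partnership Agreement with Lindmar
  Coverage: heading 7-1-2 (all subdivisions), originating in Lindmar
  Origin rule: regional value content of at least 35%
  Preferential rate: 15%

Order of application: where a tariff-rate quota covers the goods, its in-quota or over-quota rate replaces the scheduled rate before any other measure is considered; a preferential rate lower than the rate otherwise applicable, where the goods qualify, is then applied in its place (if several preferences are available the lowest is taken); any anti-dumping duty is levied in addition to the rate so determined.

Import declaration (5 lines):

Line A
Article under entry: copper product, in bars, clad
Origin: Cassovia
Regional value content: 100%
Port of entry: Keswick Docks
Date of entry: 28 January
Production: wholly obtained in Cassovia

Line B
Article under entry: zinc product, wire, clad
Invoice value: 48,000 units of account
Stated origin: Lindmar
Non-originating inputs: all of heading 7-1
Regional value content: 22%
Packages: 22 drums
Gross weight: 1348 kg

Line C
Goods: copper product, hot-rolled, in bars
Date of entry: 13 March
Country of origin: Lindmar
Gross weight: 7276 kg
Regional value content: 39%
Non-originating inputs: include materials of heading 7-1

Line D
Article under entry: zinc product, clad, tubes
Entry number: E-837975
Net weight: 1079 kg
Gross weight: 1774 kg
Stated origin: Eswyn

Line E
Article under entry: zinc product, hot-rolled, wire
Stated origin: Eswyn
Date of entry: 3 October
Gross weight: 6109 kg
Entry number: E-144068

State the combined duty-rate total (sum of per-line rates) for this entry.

Line A: copper → 7-1; in bars → 7-1-2; clad → 7-1-2-1. Scheduled 37%. Cassovia agreement on 7-2-1-1: 7-1-2-1 not covered; Cassovia agreement on 7-2-1-1: 7-1-2-1 not covered. → 37%.
Line B: zinc → 7-2; wire → 7-2-1; clad → 7-2-1-3. Scheduled 24%. Lindmar agreement on 7-2: CTH met → 8% available; Lindmar agreement on 7-1-2: 7-2-1-3 not covered; preferential 8%. → 8%.
Line C: copper → 7-1; in bars → 7-1-2; hot-rolled → 7-1-2-2. Scheduled 17%. Lindmar agreement on 7-2: 7-1-2-2 not covered; Lindmar agreement on 7-1-2: RVC ≥ 35% → 15% available; preferential 15%. → 15%.
Line D: zinc → 7-2; tubes → 7-2-2; clad → 7-2-2-1. Scheduled 15%. No special measure applies. → 15%.
Line E: zinc → 7-2; wire → 7-2-1; hot-rolled → 7-2-1-2. Scheduled 10%. No special measure applies. → 10%.
Sum: 37% + 8% + 15% + 15% + 10% = 85%.

85%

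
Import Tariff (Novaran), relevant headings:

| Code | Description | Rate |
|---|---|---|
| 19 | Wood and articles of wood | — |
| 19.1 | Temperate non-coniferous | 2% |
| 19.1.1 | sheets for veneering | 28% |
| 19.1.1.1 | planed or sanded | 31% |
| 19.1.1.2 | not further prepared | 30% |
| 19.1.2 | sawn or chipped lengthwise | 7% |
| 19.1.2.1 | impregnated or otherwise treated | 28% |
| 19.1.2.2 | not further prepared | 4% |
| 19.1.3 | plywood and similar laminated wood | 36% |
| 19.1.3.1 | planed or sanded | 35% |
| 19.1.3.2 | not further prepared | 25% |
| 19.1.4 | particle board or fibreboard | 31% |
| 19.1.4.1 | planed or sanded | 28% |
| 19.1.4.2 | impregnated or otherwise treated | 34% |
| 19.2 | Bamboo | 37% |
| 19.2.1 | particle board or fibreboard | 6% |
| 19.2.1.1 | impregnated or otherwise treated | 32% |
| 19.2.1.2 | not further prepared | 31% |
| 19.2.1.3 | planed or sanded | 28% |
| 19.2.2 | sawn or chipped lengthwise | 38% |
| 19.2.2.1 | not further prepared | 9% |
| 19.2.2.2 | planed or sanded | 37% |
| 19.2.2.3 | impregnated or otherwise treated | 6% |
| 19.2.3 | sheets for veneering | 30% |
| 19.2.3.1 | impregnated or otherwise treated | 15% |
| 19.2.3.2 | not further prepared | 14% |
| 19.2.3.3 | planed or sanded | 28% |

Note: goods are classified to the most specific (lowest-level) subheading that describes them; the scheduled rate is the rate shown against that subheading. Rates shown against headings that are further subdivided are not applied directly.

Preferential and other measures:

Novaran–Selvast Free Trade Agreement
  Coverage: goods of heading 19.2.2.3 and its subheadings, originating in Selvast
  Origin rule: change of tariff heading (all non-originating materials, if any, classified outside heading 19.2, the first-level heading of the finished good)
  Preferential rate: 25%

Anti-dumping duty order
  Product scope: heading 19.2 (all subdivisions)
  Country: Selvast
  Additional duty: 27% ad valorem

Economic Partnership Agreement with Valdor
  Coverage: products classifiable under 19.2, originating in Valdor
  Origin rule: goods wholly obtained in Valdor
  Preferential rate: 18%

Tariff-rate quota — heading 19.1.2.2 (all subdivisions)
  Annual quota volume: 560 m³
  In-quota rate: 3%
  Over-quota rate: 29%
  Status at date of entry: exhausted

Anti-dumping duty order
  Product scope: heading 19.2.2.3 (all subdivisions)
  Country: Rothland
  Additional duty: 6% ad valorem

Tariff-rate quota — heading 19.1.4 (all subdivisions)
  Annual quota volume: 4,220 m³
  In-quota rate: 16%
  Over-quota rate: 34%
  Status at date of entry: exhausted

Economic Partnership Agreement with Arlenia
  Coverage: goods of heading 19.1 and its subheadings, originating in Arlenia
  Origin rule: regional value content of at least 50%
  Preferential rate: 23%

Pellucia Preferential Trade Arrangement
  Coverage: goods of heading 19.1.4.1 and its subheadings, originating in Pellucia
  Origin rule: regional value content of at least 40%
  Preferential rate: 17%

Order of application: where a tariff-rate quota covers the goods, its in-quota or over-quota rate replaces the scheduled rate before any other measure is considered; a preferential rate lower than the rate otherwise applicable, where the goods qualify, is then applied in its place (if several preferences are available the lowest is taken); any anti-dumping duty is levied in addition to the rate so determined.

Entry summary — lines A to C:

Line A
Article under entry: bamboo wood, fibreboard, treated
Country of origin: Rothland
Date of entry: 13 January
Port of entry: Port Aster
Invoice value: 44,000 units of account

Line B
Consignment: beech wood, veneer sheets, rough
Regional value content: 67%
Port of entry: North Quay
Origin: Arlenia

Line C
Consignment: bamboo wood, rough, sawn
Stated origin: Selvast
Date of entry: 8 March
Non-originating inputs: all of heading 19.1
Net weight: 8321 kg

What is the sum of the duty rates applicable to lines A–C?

Line A: bamboo → 19.2; fibreboard → 19.2.1; treated → 19.2.1.1. Scheduled 32%. No special measure applies. → 32%.
Line B: beech → 19.1; veneer sheets → 19.1.1; rough → 19.1.1.2. Scheduled 30%. Arlenia agreement on 19.1: RVC ≥ 50% → 23% available; preferential 23%. → 23%.
Line C: bamboo → 19.2; sawn → 19.2.2; rough → 19.2.2.1. Scheduled 9%. Selvast agreement on 19.2.2.3: 19.2.2.1 not covered; anti-dumping (Selvast, 19.2): +27%; total 9% + 27% = 36%. → 36%.
Sum: 32% + 23% + 36% = 91%.

91%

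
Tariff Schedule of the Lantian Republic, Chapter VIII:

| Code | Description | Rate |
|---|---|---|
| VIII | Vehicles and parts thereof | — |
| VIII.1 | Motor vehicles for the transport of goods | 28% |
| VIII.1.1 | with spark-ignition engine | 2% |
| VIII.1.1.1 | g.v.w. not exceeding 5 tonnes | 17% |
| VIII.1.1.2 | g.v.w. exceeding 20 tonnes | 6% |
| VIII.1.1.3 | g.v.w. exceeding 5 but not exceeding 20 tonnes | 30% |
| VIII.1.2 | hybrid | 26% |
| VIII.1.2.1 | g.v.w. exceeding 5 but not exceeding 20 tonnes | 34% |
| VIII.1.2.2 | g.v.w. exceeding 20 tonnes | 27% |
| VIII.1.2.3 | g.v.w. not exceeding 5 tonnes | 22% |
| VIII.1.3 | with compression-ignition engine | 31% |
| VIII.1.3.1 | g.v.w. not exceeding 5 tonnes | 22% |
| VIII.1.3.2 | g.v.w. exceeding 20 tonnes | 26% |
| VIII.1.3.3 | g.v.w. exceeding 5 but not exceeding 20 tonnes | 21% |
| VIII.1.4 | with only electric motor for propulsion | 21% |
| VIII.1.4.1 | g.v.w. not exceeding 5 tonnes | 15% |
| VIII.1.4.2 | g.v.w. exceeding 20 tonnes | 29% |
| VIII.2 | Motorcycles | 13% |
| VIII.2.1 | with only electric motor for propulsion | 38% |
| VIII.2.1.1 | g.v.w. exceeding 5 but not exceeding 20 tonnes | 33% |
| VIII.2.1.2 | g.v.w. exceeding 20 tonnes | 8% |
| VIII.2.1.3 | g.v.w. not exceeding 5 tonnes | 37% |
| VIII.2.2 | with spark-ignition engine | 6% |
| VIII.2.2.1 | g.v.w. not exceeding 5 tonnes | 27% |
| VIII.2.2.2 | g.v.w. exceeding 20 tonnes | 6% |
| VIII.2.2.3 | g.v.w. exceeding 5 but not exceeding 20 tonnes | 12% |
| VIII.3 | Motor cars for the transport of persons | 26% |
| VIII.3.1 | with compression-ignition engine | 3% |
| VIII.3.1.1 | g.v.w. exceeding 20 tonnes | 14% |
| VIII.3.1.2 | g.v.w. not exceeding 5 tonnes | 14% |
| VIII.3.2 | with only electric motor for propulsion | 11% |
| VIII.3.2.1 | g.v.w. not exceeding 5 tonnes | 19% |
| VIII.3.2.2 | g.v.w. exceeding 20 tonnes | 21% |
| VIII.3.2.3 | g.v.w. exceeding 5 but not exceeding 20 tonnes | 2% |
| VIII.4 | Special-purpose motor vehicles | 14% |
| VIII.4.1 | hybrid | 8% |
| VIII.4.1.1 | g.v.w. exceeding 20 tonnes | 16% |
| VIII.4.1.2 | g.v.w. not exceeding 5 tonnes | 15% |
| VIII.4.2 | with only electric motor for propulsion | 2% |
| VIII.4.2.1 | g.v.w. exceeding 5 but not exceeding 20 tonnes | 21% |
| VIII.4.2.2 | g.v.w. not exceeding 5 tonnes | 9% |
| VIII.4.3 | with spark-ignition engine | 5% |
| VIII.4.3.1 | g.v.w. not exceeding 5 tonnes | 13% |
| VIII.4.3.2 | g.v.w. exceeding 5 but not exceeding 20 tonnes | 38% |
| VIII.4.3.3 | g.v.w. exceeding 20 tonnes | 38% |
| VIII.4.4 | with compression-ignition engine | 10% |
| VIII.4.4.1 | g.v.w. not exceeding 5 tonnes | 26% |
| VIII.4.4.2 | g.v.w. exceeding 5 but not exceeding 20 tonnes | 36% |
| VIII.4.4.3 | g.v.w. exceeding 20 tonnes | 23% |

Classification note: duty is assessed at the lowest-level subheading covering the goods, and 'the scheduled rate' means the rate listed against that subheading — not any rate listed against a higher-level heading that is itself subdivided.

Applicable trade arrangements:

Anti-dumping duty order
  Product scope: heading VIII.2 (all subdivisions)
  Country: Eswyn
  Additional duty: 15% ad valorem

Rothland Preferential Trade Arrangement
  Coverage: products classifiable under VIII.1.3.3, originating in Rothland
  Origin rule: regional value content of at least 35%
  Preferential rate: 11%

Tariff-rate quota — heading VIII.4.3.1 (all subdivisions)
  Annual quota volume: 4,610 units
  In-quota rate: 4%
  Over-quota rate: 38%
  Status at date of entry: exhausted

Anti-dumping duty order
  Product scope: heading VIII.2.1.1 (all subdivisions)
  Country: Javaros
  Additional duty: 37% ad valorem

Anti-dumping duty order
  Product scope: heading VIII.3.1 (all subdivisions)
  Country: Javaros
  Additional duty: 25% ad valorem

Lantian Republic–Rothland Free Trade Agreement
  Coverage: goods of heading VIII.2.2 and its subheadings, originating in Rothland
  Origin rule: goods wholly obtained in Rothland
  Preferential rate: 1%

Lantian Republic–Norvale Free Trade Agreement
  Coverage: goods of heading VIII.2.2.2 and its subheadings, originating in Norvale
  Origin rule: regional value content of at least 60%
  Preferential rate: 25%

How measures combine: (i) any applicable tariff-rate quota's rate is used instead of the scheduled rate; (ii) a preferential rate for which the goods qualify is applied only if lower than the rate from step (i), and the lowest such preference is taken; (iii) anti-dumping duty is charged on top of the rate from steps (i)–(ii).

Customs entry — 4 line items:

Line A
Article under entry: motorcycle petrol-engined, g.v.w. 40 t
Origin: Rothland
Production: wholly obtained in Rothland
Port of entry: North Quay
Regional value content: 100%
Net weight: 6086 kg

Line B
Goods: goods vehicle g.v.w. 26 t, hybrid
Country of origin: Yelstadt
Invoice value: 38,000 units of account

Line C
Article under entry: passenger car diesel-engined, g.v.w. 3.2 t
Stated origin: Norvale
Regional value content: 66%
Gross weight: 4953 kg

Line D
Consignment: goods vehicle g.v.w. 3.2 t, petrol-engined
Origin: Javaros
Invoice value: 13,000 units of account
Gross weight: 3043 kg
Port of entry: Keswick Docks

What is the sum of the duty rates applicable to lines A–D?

Line A: motorcycle → VIII.2; petrol-engined → VIII.2.2; g.v.w. 40 t → VIII.2.2.2. Scheduled 6%. Rothland agreement on VIII.1.3.3: VIII.2.2.2 not covered; Rothland agreement on VIII.2.2: wholly obtained → 1% available; preferential 1%. → 1%.
Line B: goods vehicle → VIII.1; hybrid → VIII.1.2; g.v.w. 26 t → VIII.1.2.2. Scheduled 27%. No special measure applies. → 27%.
Line C: passenger car → VIII.3; diesel-engined → VIII.3.1; g.v.w. 3.2 t → VIII.3.1.2. Scheduled 14%. Norvale agreement on VIII.2.2.2: VIII.3.1.2 not covered. → 14%.
Line D: goods vehicle → VIII.1; petrol-engined → VIII.1.1; g.v.w. 3.2 t → VIII.1.1.1. Scheduled 17%. No special measure applies. → 17%.
Sum: 1% + 27% + 14% + 17% = 59%.

59%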